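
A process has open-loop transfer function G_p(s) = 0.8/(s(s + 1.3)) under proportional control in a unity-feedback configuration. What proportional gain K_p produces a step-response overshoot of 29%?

K_p = 3.93

From %OS = 100·exp(−πζ/√(1−ζ²)) = 29%, ζ = −ln(0.29)/√(π²+ln²(0.29)) = 0.3666.
Characteristic equation s² + 1.3s + 0.8K_p = 0 gives ζ = 1.3/(2√(0.8K_p)).
Setting ζ = 0.3666: √(0.8K_p) = 1.3/(2·0.3666) = 1.773, so K_p = 3.144/0.8 = 3.93.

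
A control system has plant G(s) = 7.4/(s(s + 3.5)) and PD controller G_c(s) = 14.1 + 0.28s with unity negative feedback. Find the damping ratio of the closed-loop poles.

Forward path: (14.1 + 0.28s)·7.4/(s(s+3.5)). The closed-loop characteristic equation is s² + (3.5 + 7.4·0.28)s + 7.4·14.1 = 0.
That is s² + 5.572s + 104.3 = 0, so ω_n = 10.21 rad/s and ζ = 5.572/(2·10.21) = 0.2727.

ζ = 0.273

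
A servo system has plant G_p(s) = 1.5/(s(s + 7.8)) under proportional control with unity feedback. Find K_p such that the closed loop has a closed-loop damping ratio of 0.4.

K_p = 63.4

Closed-loop characteristic equation: s² + 7.8s + K_p·1.5 = 0.
So ω_n = √(1.5K_p) and 2ζω_n = 7.8, giving ζ = 7.8/(2√(1.5K_p)).
Setting ζ = 0.4: √(1.5K_p) = 7.8/(2·0.4) = 9.75, so K_p = 95.06/1.5 = 63.4.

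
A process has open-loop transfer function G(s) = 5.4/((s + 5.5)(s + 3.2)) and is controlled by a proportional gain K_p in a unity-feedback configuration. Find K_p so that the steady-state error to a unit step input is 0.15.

The loop is type 0, so e_ss(step) = 1/(1 + K_pos) with K_pos = K_p·G(0).
G(0) = 0.3068. Require 1/(1 + K_p·0.3068) = 0.15, so 1 + 0.3068·K_p = 6.667.
K_p = (6.667 − 1)/0.3068 = 18.5.

K_p = 18.5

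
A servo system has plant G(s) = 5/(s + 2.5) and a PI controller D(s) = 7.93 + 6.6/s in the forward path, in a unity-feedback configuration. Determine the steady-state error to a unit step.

0

The open loop D(s)G(s) has a pole at the origin (type 1), so the static position error constant is infinite and e_ss = 1/(1+∞) = 0.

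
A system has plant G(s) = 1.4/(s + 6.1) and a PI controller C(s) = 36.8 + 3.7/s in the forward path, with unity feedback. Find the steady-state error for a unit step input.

The open loop C(s)G(s) has a pole at the origin (type 1), so the static position error constant is infinite and e_ss = 1/(1+∞) = 0.

0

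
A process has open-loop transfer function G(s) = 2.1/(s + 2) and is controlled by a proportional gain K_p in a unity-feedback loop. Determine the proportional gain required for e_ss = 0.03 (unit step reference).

Steady-state error for a unit step on this type-0 loop is 1/(1 + K_p·G(0)).
G(0) = 1.05. Require 1/(1 + K_p·1.05) = 0.03, so 1 + 1.05·K_p = 33.33.
K_p = (33.33 − 1)/1.05 = 30.8.

K_p = 30.8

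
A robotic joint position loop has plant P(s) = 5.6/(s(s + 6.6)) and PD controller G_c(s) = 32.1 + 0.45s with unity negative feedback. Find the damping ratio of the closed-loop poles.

Forward path: (32.1 + 0.45s)·5.6/(s(s+6.6)). The closed-loop characteristic equation is s² + (6.6 + 5.6·0.45)s + 5.6·32.1 = 0.
That is s² + 9.12s + 179.8 = 0, so ω_n = 13.41 rad/s and ζ = 9.12/(2·13.41) = 0.3401.

ζ = 0.34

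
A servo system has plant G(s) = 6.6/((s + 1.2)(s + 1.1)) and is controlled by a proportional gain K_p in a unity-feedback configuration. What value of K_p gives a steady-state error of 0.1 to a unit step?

For a type-0 loop with proportional control, e_ss = 1/(1 + K_p·G(0)).
G(0) = 5. Require 1/(1 + K_p·5) = 0.1, so 1 + 5·K_p = 10.
K_p = (10 − 1)/5 = 1.8.

K_p = 1.8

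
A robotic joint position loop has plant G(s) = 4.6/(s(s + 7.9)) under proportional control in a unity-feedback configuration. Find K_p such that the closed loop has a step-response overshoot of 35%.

From %OS = 100·exp(−πζ/√(1−ζ²)) = 35%, ζ = −ln(0.35)/√(π²+ln²(0.35)) = 0.3169.
Characteristic equation s² + 7.9s + 4.6K_p = 0 gives ζ = 7.9/(2√(4.6K_p)).
Setting ζ = 0.3169: √(4.6K_p) = 7.9/(2·0.3169) = 12.46, so K_p = 155.3/4.6 = 33.8.

K_p = 33.8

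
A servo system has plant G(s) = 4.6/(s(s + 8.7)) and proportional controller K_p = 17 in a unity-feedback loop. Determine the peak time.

T_p = 0.408 s

The closed-loop denominator s² + 8.7s + 78.2 gives ω_n = √78.2 = 8.843 and ζ = 8.7/(2ω_n) = 0.4919.
Damped frequency ω_d = ω_n√(1−ζ²) = 7.699 rad/s, so peak time T_p = π/ω_d = 0.408 s.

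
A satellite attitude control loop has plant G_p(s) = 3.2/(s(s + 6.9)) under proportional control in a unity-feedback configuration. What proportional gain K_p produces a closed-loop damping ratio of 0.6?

K_p = 10.3

Closed-loop characteristic equation: s² + 6.9s + K_p·3.2 = 0.
So ω_n = √(3.2K_p) and 2ζω_n = 6.9, giving ζ = 6.9/(2√(3.2K_p)).
Setting ζ = 0.6: √(3.2K_p) = 6.9/(2·0.6) = 5.75, so K_p = 33.06/3.2 = 10.3.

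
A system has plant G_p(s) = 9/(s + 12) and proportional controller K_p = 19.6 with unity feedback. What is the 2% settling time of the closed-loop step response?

Closed-loop transfer function: T(s) = K_p·G_p(s)/(1 + K_p·G_p(s)) = 176.4/(s + 12 + 176.4) = 176.4/(s + 188.4).
Time constant τ = 1/188.4 = 0.005308 s, so the 2% settling time is about 4τ = 0.0212 s.

T_s ≈ 0.0212 s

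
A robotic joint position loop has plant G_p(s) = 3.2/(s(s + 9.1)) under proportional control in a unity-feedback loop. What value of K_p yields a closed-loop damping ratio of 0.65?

K_p = 15.3

Closed-loop characteristic equation: s² + 9.1s + K_p·3.2 = 0.
So ω_n = √(3.2K_p) and 2ζω_n = 9.1, giving ζ = 9.1/(2√(3.2K_p)).
Setting ζ = 0.65: √(3.2K_p) = 9.1/(2·0.65) = 7, so K_p = 49/3.2 = 15.3.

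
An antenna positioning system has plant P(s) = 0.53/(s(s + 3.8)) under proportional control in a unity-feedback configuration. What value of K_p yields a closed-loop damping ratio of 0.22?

Closed-loop characteristic equation: s² + 3.8s + K_p·0.53 = 0.
So ω_n = √(0.53K_p) and 2ζω_n = 3.8, giving ζ = 3.8/(2√(0.53K_p)).
Setting ζ = 0.22: √(0.53K_p) = 3.8/(2·0.22) = 8.636, so K_p = 74.59/0.53 = 141.

K_p = 141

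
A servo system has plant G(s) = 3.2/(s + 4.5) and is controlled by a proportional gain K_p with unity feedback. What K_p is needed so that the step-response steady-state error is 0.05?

The loop is type 0, so e_ss(step) = 1/(1 + K_pos) with K_pos = K_p·G(0).
G(0) = 0.7111. Require 1/(1 + K_p·0.7111) = 0.05, so 1 + 0.7111·K_p = 20.
K_p = (20 − 1)/0.7111 = 26.7.

K_p = 26.7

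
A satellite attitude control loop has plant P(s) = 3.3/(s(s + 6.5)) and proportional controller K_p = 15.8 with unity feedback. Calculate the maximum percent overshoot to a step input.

Closed-loop characteristic equation: s² + 6.5s + 52.14 = 0, so ω_n = 7.221 rad/s and ζ = 6.5/(2·7.221) = 0.4501.
%OS = 100·exp(−πζ/√(1−ζ²)) = 100·exp(−π·0.4501/√0.7974) = 20.5%.

20.5%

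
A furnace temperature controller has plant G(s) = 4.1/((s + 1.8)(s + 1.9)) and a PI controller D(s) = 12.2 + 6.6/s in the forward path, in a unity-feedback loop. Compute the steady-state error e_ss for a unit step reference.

The open loop D(s)G(s) has a pole at the origin (type 1), so the static position error constant is infinite and e_ss = 1/(1+∞) = 0.

0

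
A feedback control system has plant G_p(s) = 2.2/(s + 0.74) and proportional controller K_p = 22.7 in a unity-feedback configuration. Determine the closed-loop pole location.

s = -50.68

Closed-loop transfer function: T(s) = K_p·G_p(s)/(1 + K_p·G_p(s)) = 49.94/(s + 0.74 + 49.94) = 49.94/(s + 50.68).
The closed-loop pole is at s = −50.68.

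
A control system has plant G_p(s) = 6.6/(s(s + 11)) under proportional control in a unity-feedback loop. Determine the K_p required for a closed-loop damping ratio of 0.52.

Closed-loop characteristic equation: s² + 11s + K_p·6.6 = 0.
So ω_n = √(6.6K_p) and 2ζω_n = 11, giving ζ = 11/(2√(6.6K_p)).
Setting ζ = 0.52: √(6.6K_p) = 11/(2·0.52) = 10.58, so K_p = 111.9/6.6 = 17.

K_p = 17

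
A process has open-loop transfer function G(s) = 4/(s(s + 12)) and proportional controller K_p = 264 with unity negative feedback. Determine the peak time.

T_p = 0.0984 s

From 1 + K_pG(s) = 0: s² + 12s + 1056 = 0 ⇒ ω_n = 32.5, ζ = 0.1846.
Damped frequency ω_d = ω_n√(1−ζ²) = 31.94 rad/s, so peak time T_p = π/ω_d = 0.0984 s.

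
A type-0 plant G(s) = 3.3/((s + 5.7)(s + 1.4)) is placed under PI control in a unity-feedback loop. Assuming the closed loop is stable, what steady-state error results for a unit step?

The PI controller's integrator makes the forward path type 1, so e_ss to a step is zero.

0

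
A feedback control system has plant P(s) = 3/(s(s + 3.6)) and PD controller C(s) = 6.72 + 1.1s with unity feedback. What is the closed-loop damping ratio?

ζ = 0.768

Forward path: (6.72 + 1.1s)·3/(s(s+3.6)). The closed-loop characteristic equation is s² + (3.6 + 3·1.1)s + 3·6.72 = 0.
That is s² + 6.9s + 20.16 = 0, so ω_n = 4.49 rad/s and ζ = 6.9/(2·4.49) = 0.7684.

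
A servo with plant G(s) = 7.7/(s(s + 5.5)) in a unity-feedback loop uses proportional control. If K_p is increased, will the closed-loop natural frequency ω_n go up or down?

ω_n = √(7.7·K_p), which grows with K_p.

increase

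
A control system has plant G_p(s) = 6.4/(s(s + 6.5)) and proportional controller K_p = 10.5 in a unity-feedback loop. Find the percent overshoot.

The closed-loop denominator s² + 6.5s + 67.2 gives ω_n = √67.2 = 8.198 and ζ = 6.5/(2ω_n) = 0.3965.
%OS = 100·exp(−πζ/√(1−ζ²)) = 100·exp(−π·0.3965/√0.8428) = 25.8%.

25.8%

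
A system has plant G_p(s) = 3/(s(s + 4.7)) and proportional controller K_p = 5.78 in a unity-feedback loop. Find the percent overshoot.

11.7%

From 1 + K_pG_p(s) = 0: s² + 4.7s + 17.34 = 0 ⇒ ω_n = 4.164, ζ = 0.5643.
%OS = 100·exp(−πζ/√(1−ζ²)) = 100·exp(−π·0.5643/√0.6815) = 11.7%.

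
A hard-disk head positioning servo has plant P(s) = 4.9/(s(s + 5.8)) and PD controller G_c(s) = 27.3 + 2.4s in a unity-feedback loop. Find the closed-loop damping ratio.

ζ = 0.759

Forward path: (27.3 + 2.4s)·4.9/(s(s+5.8)). The closed-loop characteristic equation is s² + (5.8 + 4.9·2.4)s + 4.9·27.3 = 0.
That is s² + 17.56s + 133.8 = 0, so ω_n = 11.57 rad/s and ζ = 17.56/(2·11.57) = 0.7591.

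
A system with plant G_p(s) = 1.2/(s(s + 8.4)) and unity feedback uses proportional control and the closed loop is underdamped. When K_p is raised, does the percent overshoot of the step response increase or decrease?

ζ = 8.4/(2√(1.2K_p)) decreases as K_p grows; lower damping means more overshoot.

increase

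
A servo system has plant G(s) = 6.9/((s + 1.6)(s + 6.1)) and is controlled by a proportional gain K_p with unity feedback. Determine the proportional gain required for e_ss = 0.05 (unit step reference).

The loop is type 0, so e_ss(step) = 1/(1 + K_pos) with K_pos = K_p·G(0).
G(0) = 0.707. Require 1/(1 + K_p·0.707) = 0.05, so 1 + 0.707·K_p = 20.
K_p = (20 − 1)/0.707 = 26.9.

K_p = 26.9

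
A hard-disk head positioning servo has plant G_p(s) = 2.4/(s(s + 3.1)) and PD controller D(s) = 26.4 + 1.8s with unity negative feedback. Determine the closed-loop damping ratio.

ζ = 0.466

Forward path: (26.4 + 1.8s)·2.4/(s(s+3.1)). The closed-loop characteristic equation is s² + (3.1 + 2.4·1.8)s + 2.4·26.4 = 0.
That is s² + 7.42s + 63.36 = 0, so ω_n = 7.96 rad/s and ζ = 7.42/(2·7.96) = 0.4661.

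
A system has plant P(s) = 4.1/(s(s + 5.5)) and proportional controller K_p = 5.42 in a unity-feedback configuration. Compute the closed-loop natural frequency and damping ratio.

ω_n = 4.71 rad/s, ζ = 0.583

1 + K_p·P(s) = 0 gives s² + 5.5s + 22.22 = 0.
So ω_n² = 22.22 ⇒ ω_n = 4.714 rad/s, and ζ = 5.5/(2ω_n) = 0.583.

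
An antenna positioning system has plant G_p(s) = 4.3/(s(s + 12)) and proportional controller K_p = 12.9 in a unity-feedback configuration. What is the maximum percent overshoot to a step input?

Closed-loop characteristic equation: s² + 12s + 55.47 = 0, so ω_n = 7.448 rad/s and ζ = 12/(2·7.448) = 0.8056.
%OS = 100·exp(−πζ/√(1−ζ²)) = 100·exp(−π·0.8056/√0.351) = 1.4%.

1.4%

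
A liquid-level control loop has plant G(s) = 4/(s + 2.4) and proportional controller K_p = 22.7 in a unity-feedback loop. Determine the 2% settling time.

Closed-loop transfer function: T(s) = K_p·G(s)/(1 + K_p·G(s)) = 90.8/(s + 2.4 + 90.8) = 90.8/(s + 93.2).
Time constant τ = 1/93.2 = 0.01073 s, so the 2% settling time is about 4τ = 0.0429 s.

T_s ≈ 0.0429 s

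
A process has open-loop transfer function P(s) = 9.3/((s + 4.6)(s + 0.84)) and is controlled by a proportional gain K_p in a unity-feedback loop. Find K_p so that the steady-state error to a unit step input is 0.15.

For a type-0 loop with proportional control, e_ss = 1/(1 + K_p·P(0)).
P(0) = 2.407. Require 1/(1 + K_p·2.407) = 0.15, so 1 + 2.407·K_p = 6.667.
K_p = (6.667 − 1)/2.407 = 2.35.

K_p = 2.35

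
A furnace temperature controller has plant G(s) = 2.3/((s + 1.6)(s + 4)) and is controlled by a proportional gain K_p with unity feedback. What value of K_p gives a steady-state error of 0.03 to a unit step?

The loop is type 0, so e_ss(step) = 1/(1 + K_pos) with K_pos = K_p·G(0).
G(0) = 0.3594. Require 1/(1 + K_p·0.3594) = 0.03, so 1 + 0.3594·K_p = 33.33.
K_p = (33.33 − 1)/0.3594 = 90.

K_p = 90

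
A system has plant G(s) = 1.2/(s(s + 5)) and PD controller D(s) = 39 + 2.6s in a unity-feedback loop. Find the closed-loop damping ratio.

ζ = 0.593

Forward path: (39 + 2.6s)·1.2/(s(s+5)). The closed-loop characteristic equation is s² + (5 + 1.2·2.6)s + 1.2·39 = 0.
That is s² + 8.12s + 46.8 = 0, so ω_n = 6.841 rad/s and ζ = 8.12/(2·6.841) = 0.5935.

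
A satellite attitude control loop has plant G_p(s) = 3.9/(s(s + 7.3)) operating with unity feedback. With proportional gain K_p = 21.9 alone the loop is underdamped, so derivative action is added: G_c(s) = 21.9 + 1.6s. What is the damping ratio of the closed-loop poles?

Forward path: (21.9 + 1.6s)·3.9/(s(s+7.3)). The closed-loop characteristic equation is s² + (7.3 + 3.9·1.6)s + 3.9·21.9 = 0.
That is s² + 13.54s + 85.41 = 0, so ω_n = 9.242 rad/s and ζ = 13.54/(2·9.242) = 0.7325.

ζ = 0.733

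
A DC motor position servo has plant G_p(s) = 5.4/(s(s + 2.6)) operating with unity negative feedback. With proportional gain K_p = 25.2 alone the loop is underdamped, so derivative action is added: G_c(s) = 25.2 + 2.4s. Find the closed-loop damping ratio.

ζ = 0.667

Forward path: (25.2 + 2.4s)·5.4/(s(s+2.6)). The closed-loop characteristic equation is s² + (2.6 + 5.4·2.4)s + 5.4·25.2 = 0.
That is s² + 15.56s + 136.1 = 0, so ω_n = 11.67 rad/s and ζ = 15.56/(2·11.67) = 0.6669.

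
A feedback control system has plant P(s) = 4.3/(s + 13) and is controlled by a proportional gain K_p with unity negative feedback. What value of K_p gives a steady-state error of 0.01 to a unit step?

K_p = 299

For a type-0 loop with proportional control, e_ss = 1/(1 + K_p·P(0)).
P(0) = 0.3308. Require 1/(1 + K_p·0.3308) = 0.01, so 1 + 0.3308·K_p = 100.
K_p = (100 − 1)/0.3308 = 299.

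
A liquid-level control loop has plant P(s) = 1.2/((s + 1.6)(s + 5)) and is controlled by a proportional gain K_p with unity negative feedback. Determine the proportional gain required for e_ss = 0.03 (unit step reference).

K_p = 216

Steady-state error for a unit step on this type-0 loop is 1/(1 + K_p·P(0)).
P(0) = 0.15. Require 1/(1 + K_p·0.15) = 0.03, so 1 + 0.15·K_p = 33.33.
K_p = (33.33 − 1)/0.15 = 216.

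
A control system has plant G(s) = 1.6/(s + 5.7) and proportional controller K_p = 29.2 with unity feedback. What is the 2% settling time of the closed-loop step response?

T_s ≈ 0.0763 s

Closed-loop transfer function: T(s) = K_p·G(s)/(1 + K_p·G(s)) = 46.72/(s + 5.7 + 46.72) = 46.72/(s + 52.42).
Time constant τ = 1/52.42 = 0.01908 s, so the 2% settling time is about 4τ = 0.0763 s.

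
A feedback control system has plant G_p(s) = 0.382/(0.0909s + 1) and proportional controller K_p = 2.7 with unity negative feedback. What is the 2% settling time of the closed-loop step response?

T_s ≈ 0.179 s

Closed loop: T(s) = K_p·G_p/(1+K_p·G_p) = 1.031/(0.0909s + 1 + 1.031), with pole at s = −(1 + 1.031)/0.0909 = −22.35.
τ = 1/22.35 = 0.04475 s, so 2% settling time ≈ 4τ = 0.179 s.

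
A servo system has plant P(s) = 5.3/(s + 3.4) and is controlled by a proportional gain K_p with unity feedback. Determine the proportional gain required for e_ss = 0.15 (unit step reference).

K_p = 3.64

For a type-0 loop with proportional control, e_ss = 1/(1 + K_p·P(0)).
P(0) = 1.559. Require 1/(1 + K_p·1.559) = 0.15, so 1 + 1.559·K_p = 6.667.
K_p = (6.667 − 1)/1.559 = 3.64.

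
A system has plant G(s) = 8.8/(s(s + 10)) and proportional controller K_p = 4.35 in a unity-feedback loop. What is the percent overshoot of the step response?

The closed-loop denominator s² + 10s + 38.28 gives ω_n = √38.28 = 6.187 and ζ = 10/(2ω_n) = 0.8081.
%OS = 100·exp(−πζ/√(1−ζ²)) = 100·exp(−π·0.8081/√0.3469) = 1.34%.

1.34%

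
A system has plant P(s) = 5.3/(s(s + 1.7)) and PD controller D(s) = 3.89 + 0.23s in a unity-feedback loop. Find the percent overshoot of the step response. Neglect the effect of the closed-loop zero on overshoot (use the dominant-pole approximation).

34.4%

Forward path: (3.89 + 0.23s)·5.3/(s(s+1.7)). The closed-loop characteristic equation is s² + (1.7 + 5.3·0.23)s + 5.3·3.89 = 0.
That is s² + 2.919s + 20.62 = 0, so ω_n = 4.541 rad/s and ζ = 2.919/(2·4.541) = 0.3214.
%OS = 100·exp(−πζ/√(1−ζ²)) = 34.4%.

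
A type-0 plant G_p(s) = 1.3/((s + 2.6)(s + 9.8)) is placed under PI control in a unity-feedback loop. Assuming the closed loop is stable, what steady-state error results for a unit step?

The PI controller's integrator makes the forward path type 1, so e_ss to a step is zero.

0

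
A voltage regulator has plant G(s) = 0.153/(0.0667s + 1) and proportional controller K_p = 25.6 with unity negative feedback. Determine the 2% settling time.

Closed loop: T(s) = K_p·G/(1+K_p·G) = 3.917/(0.0667s + 1 + 3.917), with pole at s = −(1 + 3.917)/0.0667 = −73.72.
τ = 1/73.72 = 0.01357 s, so 2% settling time ≈ 4τ = 0.0543 s.

T_s ≈ 0.0543 s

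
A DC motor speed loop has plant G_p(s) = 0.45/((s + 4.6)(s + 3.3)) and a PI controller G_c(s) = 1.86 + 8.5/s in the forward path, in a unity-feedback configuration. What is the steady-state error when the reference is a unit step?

The open loop G_c(s)G_p(s) has a pole at the origin (type 1), so the static position error constant is infinite and e_ss = 1/(1+∞) = 0.

0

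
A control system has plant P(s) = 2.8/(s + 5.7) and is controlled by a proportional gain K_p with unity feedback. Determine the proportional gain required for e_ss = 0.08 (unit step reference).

For a type-0 loop with proportional control, e_ss = 1/(1 + K_p·P(0)).
P(0) = 0.4912. Require 1/(1 + K_p·0.4912) = 0.08, so 1 + 0.4912·K_p = 12.5.
K_p = (12.5 − 1)/0.4912 = 23.4.

K_p = 23.4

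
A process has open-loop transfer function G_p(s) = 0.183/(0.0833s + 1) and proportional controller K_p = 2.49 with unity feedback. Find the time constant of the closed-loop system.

τ = 0.0572 s

Closed loop: T(s) = K_p·G_p/(1+K_p·G_p) = 0.4557/(0.0833s + 1 + 0.4557), with pole at s = −(1 + 0.4557)/0.0833 = −17.48.
Closed-loop time constant τ = 1/17.48 = 0.0572 s.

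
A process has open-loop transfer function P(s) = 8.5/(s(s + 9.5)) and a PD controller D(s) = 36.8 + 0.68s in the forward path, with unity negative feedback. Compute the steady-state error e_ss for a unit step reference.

The open loop D(s)P(s) has a pole at the origin (type 1), so the static position error constant is infinite and e_ss = 1/(1+∞) = 0.

0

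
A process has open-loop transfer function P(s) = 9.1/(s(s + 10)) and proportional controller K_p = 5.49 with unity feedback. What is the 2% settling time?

T_s ≈ 0.8 s

The closed-loop denominator s² + 10s + 49.96 gives ω_n = √49.96 = 7.068 and ζ = 10/(2ω_n) = 0.7074.
2% settling time T_s ≈ 4/(ζω_n) = 4/5 = 0.8 s.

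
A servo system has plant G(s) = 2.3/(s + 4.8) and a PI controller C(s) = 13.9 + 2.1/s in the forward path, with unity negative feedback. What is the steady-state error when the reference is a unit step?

0

The open loop C(s)G(s) has a pole at the origin (type 1), so the static position error constant is infinite and e_ss = 1/(1+∞) = 0.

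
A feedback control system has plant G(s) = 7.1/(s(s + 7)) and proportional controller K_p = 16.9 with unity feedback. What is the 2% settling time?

Closed-loop characteristic equation: s² + 7s + 120 = 0, so ω_n = 10.95 rad/s and ζ = 7/(2·10.95) = 0.3195.
2% settling time T_s ≈ 4/(ζω_n) = 4/3.5 = 1.14 s.

T_s ≈ 1.14 s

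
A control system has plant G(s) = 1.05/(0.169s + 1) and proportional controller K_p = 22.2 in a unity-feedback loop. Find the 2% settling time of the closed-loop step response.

Closed loop: T(s) = K_p·G/(1+K_p·G) = 23.31/(0.169s + 1 + 23.31), with pole at s = −(1 + 23.31)/0.169 = −143.8.
τ = 1/143.8 = 0.006952 s, so 2% settling time ≈ 4τ = 0.0278 s.

T_s ≈ 0.0278 s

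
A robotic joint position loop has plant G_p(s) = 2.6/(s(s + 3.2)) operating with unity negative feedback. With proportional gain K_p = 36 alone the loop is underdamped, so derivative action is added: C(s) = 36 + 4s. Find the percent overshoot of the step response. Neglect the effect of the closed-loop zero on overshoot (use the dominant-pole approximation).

4.49%

Forward path: (36 + 4s)·2.6/(s(s+3.2)). The closed-loop characteristic equation is s² + (3.2 + 2.6·4)s + 2.6·36 = 0.
That is s² + 13.6s + 93.6 = 0, so ω_n = 9.675 rad/s and ζ = 13.6/(2·9.675) = 0.7029.
%OS = 100·exp(−πζ/√(1−ζ²)) = 4.49%.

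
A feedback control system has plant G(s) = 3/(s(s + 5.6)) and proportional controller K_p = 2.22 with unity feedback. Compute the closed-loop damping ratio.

The closed-loop denominator is s(s+5.6) + 2.22·3 = s² + 5.6s + 6.66.
Matching s² + 2ζω_n s + ω_n²: ω_n = √6.66 = 2.581 rad/s and 2ζω_n = 5.6, so ζ = 5.6/(2·2.581) = 1.08.

ζ = 1.08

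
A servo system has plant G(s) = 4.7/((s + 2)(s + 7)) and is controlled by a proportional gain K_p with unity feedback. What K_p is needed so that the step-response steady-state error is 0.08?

K_p = 34.3

Steady-state error for a unit step on this type-0 loop is 1/(1 + K_p·G(0)).
G(0) = 0.3357. Require 1/(1 + K_p·0.3357) = 0.08, so 1 + 0.3357·K_p = 12.5.
K_p = (12.5 − 1)/0.3357 = 34.3.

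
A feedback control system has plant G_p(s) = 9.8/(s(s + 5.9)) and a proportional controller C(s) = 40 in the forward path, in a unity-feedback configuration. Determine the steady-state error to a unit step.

0

The open loop C(s)G_p(s) has a pole at the origin (type 1), so the static position error constant is infinite and e_ss = 1/(1+∞) = 0.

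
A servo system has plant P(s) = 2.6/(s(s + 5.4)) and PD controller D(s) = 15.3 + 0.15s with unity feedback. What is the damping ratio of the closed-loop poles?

Forward path: (15.3 + 0.15s)·2.6/(s(s+5.4)). The closed-loop characteristic equation is s² + (5.4 + 2.6·0.15)s + 2.6·15.3 = 0.
That is s² + 5.79s + 39.78 = 0, so ω_n = 6.307 rad/s and ζ = 5.79/(2·6.307) = 0.459.

ζ = 0.459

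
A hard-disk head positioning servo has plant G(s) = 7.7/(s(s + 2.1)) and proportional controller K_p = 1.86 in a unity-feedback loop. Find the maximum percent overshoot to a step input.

40.4%

The closed-loop denominator s² + 2.1s + 14.32 gives ω_n = √14.32 = 3.784 and ζ = 2.1/(2ω_n) = 0.2775.
%OS = 100·exp(−πζ/√(1−ζ²)) = 100·exp(−π·0.2775/√0.923) = 40.4%.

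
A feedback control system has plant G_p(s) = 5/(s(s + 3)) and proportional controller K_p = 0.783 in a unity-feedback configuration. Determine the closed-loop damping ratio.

ζ = 0.758

The closed-loop denominator is s(s+3) + 0.783·5 = s² + 3s + 3.915.
So ω_n² = 3.915 ⇒ ω_n = 1.979 rad/s, and ζ = 3/(2ω_n) = 0.758.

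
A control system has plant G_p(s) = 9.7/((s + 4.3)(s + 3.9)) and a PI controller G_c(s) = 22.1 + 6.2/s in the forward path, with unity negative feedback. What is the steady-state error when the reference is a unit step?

0

The open loop G_c(s)G_p(s) has a pole at the origin (type 1), so the static position error constant is infinite and e_ss = 1/(1+∞) = 0.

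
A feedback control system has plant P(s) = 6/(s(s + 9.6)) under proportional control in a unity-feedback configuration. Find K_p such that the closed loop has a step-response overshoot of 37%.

From %OS = 100·exp(−πζ/√(1−ζ²)) = 37%, ζ = −ln(0.37)/√(π²+ln²(0.37)) = 0.3017.
Characteristic equation s² + 9.6s + 6K_p = 0 gives ζ = 9.6/(2√(6K_p)).
Setting ζ = 0.3017: √(6K_p) = 9.6/(2·0.3017) = 15.91, so K_p = 253.1/6 = 42.2.

K_p = 42.2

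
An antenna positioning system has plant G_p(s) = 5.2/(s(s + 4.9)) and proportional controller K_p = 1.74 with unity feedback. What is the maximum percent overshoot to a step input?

1.21%

Closed-loop characteristic equation: s² + 4.9s + 9.048 = 0, so ω_n = 3.008 rad/s and ζ = 4.9/(2·3.008) = 0.8145.
%OS = 100·exp(−πζ/√(1−ζ²)) = 100·exp(−π·0.8145/√0.3366) = 1.21%.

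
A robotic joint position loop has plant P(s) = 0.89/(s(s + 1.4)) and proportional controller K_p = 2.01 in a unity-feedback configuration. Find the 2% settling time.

T_s ≈ 5.71 s

Closed-loop characteristic equation: s² + 1.4s + 1.789 = 0, so ω_n = 1.337 rad/s and ζ = 1.4/(2·1.337) = 0.5234.
2% settling time T_s ≈ 4/(ζω_n) = 4/0.7 = 5.71 s.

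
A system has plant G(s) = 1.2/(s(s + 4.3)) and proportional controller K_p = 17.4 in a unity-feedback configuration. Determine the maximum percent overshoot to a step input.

18.7%

Closed-loop characteristic equation: s² + 4.3s + 20.88 = 0, so ω_n = 4.569 rad/s and ζ = 4.3/(2·4.569) = 0.4705.
%OS = 100·exp(−πζ/√(1−ζ²)) = 100·exp(−π·0.4705/√0.7786) = 18.7%.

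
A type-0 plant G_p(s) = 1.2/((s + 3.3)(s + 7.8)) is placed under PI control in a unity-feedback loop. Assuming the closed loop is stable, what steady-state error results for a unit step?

The PI controller's integrator makes the forward path type 1, so e_ss to a step is zero.

0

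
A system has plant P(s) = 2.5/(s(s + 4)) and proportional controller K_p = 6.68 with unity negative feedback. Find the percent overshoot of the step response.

17.2%

The closed-loop denominator s² + 4s + 16.7 gives ω_n = √16.7 = 4.087 and ζ = 4/(2ω_n) = 0.4894.
%OS = 100·exp(−πζ/√(1−ζ²)) = 100·exp(−π·0.4894/√0.7605) = 17.2%.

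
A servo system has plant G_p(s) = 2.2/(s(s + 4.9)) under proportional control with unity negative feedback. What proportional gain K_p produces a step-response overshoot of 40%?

K_p = 34.8

From %OS = 100·exp(−πζ/√(1−ζ²)) = 40%, ζ = −ln(0.4)/√(π²+ln²(0.4)) = 0.28.
Characteristic equation s² + 4.9s + 2.2K_p = 0 gives ζ = 4.9/(2√(2.2K_p)).
Setting ζ = 0.28: √(2.2K_p) = 4.9/(2·0.28) = 8.75, so K_p = 76.56/2.2 = 34.8.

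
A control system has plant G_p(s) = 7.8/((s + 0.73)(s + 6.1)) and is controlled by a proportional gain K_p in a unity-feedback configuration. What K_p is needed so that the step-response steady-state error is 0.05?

K_p = 10.8

For a type-0 loop with proportional control, e_ss = 1/(1 + K_p·G_p(0)).
G_p(0) = 1.752. Require 1/(1 + K_p·1.752) = 0.05, so 1 + 1.752·K_p = 20.
K_p = (20 − 1)/1.752 = 10.8.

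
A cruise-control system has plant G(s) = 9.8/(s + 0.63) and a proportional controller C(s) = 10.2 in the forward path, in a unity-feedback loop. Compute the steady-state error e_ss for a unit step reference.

The loop is type 0. Static position error constant K_pos = C(0)·G(0) = 10.2·15.56 = 158.7.
Steady-state error to a unit step: e_ss = 1/(1+K_pos) = 1/159.7 = 0.00626.

0.00626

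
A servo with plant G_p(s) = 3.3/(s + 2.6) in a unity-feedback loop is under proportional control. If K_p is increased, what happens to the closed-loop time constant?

The closed-loop bandwidth 2.6+K_p·3.3 grows with K_p, so τ shrinks.

decrease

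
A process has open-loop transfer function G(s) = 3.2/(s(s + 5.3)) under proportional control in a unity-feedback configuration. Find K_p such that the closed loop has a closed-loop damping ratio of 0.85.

K_p = 3.04

Closed-loop characteristic equation: s² + 5.3s + K_p·3.2 = 0.
So ω_n = √(3.2K_p) and 2ζω_n = 5.3, giving ζ = 5.3/(2√(3.2K_p)).
Setting ζ = 0.85: √(3.2K_p) = 5.3/(2·0.85) = 3.118, so K_p = 9.72/3.2 = 3.04.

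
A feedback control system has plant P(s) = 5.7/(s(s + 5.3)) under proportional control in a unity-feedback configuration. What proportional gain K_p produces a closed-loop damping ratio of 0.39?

Closed-loop characteristic equation: s² + 5.3s + K_p·5.7 = 0.
So ω_n = √(5.7K_p) and 2ζω_n = 5.3, giving ζ = 5.3/(2√(5.7K_p)).
Setting ζ = 0.39: √(5.7K_p) = 5.3/(2·0.39) = 6.795, so K_p = 46.17/5.7 = 8.1.

K_p = 8.1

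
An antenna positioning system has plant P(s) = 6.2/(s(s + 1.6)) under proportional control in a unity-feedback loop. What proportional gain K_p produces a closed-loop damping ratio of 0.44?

Closed-loop characteristic equation: s² + 1.6s + K_p·6.2 = 0.
So ω_n = √(6.2K_p) and 2ζω_n = 1.6, giving ζ = 1.6/(2√(6.2K_p)).
Setting ζ = 0.44: √(6.2K_p) = 1.6/(2·0.44) = 1.818, so K_p = 3.306/6.2 = 0.533.

K_p = 0.533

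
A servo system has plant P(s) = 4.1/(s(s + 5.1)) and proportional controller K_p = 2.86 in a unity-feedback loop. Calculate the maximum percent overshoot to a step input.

3%

Closed-loop characteristic equation: s² + 5.1s + 11.73 = 0, so ω_n = 3.424 rad/s and ζ = 5.1/(2·3.424) = 0.7447.
%OS = 100·exp(−πζ/√(1−ζ²)) = 100·exp(−π·0.7447/√0.4455) = 3%.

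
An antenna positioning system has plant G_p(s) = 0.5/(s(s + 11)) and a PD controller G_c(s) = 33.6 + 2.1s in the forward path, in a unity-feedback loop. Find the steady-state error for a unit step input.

0

The open loop G_c(s)G_p(s) has a pole at the origin (type 1), so the static position error constant is infinite and e_ss = 1/(1+∞) = 0.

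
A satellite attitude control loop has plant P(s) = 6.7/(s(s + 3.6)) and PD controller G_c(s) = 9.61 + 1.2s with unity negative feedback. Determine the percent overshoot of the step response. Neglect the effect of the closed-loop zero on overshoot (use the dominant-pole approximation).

Forward path: (9.61 + 1.2s)·6.7/(s(s+3.6)). The closed-loop characteristic equation is s² + (3.6 + 6.7·1.2)s + 6.7·9.61 = 0.
That is s² + 11.64s + 64.39 = 0, so ω_n = 8.024 rad/s and ζ = 11.64/(2·8.024) = 0.7253.
%OS = 100·exp(−πζ/√(1−ζ²)) = 3.65%.

3.65%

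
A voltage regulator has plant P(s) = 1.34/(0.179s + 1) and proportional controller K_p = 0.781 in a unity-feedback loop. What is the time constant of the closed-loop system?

τ = 0.0875 s

Closed loop: T(s) = K_p·P/(1+K_p·P) = 1.047/(0.179s + 1 + 1.047), with pole at s = −(1 + 1.047)/0.179 = −11.43.
Closed-loop time constant τ = 1/11.43 = 0.0875 s.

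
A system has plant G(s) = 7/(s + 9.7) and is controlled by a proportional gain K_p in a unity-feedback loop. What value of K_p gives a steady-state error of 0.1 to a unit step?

Steady-state error for a unit step on this type-0 loop is 1/(1 + K_p·G(0)).
G(0) = 0.7216. Require 1/(1 + K_p·0.7216) = 0.1, so 1 + 0.7216·K_p = 10.
K_p = (10 − 1)/0.7216 = 12.5.

K_p = 12.5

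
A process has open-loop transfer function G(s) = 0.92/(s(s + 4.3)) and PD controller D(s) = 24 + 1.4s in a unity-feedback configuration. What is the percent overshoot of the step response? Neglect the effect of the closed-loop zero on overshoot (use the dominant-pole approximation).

9.79%

Forward path: (24 + 1.4s)·0.92/(s(s+4.3)). The closed-loop characteristic equation is s² + (4.3 + 0.92·1.4)s + 0.92·24 = 0.
That is s² + 5.588s + 22.08 = 0, so ω_n = 4.699 rad/s and ζ = 5.588/(2·4.699) = 0.5946.
%OS = 100·exp(−πζ/√(1−ζ²)) = 9.79%.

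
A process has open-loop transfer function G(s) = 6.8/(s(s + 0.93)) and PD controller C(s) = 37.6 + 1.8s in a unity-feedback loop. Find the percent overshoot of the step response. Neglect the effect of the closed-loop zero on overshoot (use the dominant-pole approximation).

Forward path: (37.6 + 1.8s)·6.8/(s(s+0.93)). The closed-loop characteristic equation is s² + (0.93 + 6.8·1.8)s + 6.8·37.6 = 0.
That is s² + 13.17s + 255.7 = 0, so ω_n = 15.99 rad/s and ζ = 13.17/(2·15.99) = 0.4118.
%OS = 100·exp(−πζ/√(1−ζ²)) = 24.2%.

24.2%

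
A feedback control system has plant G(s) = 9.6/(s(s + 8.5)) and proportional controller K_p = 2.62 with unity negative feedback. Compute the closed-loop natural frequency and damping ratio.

With unity feedback the closed-loop characteristic equation is s² + 8.5s + 2.62·9.6 = s² + 8.5s + 25.15 = 0.
So ω_n² = 25.15 ⇒ ω_n = 5.015 rad/s, and ζ = 8.5/(2ω_n) = 0.847.

ω_n = 5.02 rad/s, ζ = 0.847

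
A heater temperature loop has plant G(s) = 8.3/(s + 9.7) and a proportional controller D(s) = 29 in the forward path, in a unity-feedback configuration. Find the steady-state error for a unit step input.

The loop is type 0. Static position error constant K_pos = D(0)·G(0) = 29·0.8557 = 24.81.
Steady-state error to a unit step: e_ss = 1/(1+K_pos) = 1/25.81 = 0.0387.

0.0387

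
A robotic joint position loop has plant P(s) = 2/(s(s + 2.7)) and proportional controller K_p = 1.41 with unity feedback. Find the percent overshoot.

1.43%

Closed-loop characteristic equation: s² + 2.7s + 2.82 = 0, so ω_n = 1.679 rad/s and ζ = 2.7/(2·1.679) = 0.8039.
%OS = 100·exp(−πζ/√(1−ζ²)) = 100·exp(−π·0.8039/√0.3537) = 1.43%.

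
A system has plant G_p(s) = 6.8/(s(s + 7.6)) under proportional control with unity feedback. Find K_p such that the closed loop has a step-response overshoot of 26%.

From %OS = 100·exp(−πζ/√(1−ζ²)) = 26%, ζ = −ln(0.26)/√(π²+ln²(0.26)) = 0.3941.
Characteristic equation s² + 7.6s + 6.8K_p = 0 gives ζ = 7.6/(2√(6.8K_p)).
Setting ζ = 0.3941: √(6.8K_p) = 7.6/(2·0.3941) = 9.643, so K_p = 92.98/6.8 = 13.7.

K_p = 13.7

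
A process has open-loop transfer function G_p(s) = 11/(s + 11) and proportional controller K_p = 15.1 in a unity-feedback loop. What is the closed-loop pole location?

s = -177.1

Closed-loop transfer function: T(s) = K_p·G_p(s)/(1 + K_p·G_p(s)) = 166.1/(s + 11 + 166.1) = 166.1/(s + 177.1).
The closed-loop pole is at s = −177.1.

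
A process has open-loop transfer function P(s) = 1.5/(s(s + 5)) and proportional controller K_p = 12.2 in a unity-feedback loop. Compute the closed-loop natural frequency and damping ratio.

ω_n = 4.28 rad/s, ζ = 0.584

The closed-loop denominator is s(s+5) + 12.2·1.5 = s² + 5s + 18.3.
So ω_n² = 18.3 ⇒ ω_n = 4.278 rad/s, and ζ = 5/(2ω_n) = 0.584.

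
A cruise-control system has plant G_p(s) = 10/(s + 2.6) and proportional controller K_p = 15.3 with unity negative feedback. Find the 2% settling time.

Closed-loop transfer function: T(s) = K_p·G_p(s)/(1 + K_p·G_p(s)) = 153/(s + 2.6 + 153) = 153/(s + 155.6).
Time constant τ = 1/155.6 = 0.006427 s, so the 2% settling time is about 4τ = 0.0257 s.

T_s ≈ 0.0257 s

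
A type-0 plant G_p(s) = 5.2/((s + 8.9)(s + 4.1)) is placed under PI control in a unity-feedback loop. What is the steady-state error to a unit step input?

The PI controller's integrator makes the forward path type 1, so e_ss to a step is zero.

0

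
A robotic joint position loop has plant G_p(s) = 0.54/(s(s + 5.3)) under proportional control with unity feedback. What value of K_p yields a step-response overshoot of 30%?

K_p = 102

From %OS = 100·exp(−πζ/√(1−ζ²)) = 30%, ζ = −ln(0.3)/√(π²+ln²(0.3)) = 0.3579.
Characteristic equation s² + 5.3s + 0.54K_p = 0 gives ζ = 5.3/(2√(0.54K_p)).
Setting ζ = 0.3579: √(0.54K_p) = 5.3/(2·0.3579) = 7.405, so K_p = 54.84/0.54 = 102.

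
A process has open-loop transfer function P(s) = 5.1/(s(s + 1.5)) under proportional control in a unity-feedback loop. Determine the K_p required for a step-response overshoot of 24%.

K_p = 0.645

From %OS = 100·exp(−πζ/√(1−ζ²)) = 24%, ζ = −ln(0.24)/√(π²+ln²(0.24)) = 0.4136.
Characteristic equation s² + 1.5s + 5.1K_p = 0 gives ζ = 1.5/(2√(5.1K_p)).
Setting ζ = 0.4136: √(5.1K_p) = 1.5/(2·0.4136) = 1.813, so K_p = 3.288/5.1 = 0.645.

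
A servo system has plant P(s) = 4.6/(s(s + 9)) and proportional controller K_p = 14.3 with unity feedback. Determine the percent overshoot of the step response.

12.3%

From 1 + K_pP(s) = 0: s² + 9s + 65.78 = 0 ⇒ ω_n = 8.11, ζ = 0.5548.
%OS = 100·exp(−πζ/√(1−ζ²)) = 100·exp(−π·0.5548/√0.6922) = 12.3%.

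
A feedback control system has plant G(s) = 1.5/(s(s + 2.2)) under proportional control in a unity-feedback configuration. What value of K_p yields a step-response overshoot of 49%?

From %OS = 100·exp(−πζ/√(1−ζ²)) = 49%, ζ = −ln(0.49)/√(π²+ln²(0.49)) = 0.2214.
Characteristic equation s² + 2.2s + 1.5K_p = 0 gives ζ = 2.2/(2√(1.5K_p)).
Setting ζ = 0.2214: √(1.5K_p) = 2.2/(2·0.2214) = 4.968, so K_p = 24.68/1.5 = 16.5.

K_p = 16.5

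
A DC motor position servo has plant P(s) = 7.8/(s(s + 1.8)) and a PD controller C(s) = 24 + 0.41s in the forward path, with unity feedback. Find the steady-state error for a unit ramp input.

The loop has one pole at the origin (type 1). Velocity error constant K_v = lim_{s→0} s·C(s)P(s) = 24·7.8/1.8 = 104.
Steady-state error to a unit ramp: e_ss = 1/K_v = 0.00962.

0.00962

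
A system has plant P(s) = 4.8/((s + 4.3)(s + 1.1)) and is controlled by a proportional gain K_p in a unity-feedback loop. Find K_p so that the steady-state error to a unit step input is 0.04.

K_p = 23.7

The loop is type 0, so e_ss(step) = 1/(1 + K_pos) with K_pos = K_p·P(0).
P(0) = 1.015. Require 1/(1 + K_p·1.015) = 0.04, so 1 + 1.015·K_p = 25.
K_p = (25 − 1)/1.015 = 23.7.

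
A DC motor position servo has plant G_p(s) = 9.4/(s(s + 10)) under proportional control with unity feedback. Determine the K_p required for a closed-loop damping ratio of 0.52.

K_p = 9.84

Closed-loop characteristic equation: s² + 10s + K_p·9.4 = 0.
So ω_n = √(9.4K_p) and 2ζω_n = 10, giving ζ = 10/(2√(9.4K_p)).
Setting ζ = 0.52: √(9.4K_p) = 10/(2·0.52) = 9.615, so K_p = 92.46/9.4 = 9.84.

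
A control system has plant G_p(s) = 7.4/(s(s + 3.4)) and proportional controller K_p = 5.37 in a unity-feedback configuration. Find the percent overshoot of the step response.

41.5%

Closed-loop characteristic equation: s² + 3.4s + 39.74 = 0, so ω_n = 6.304 rad/s and ζ = 3.4/(2·6.304) = 0.2697.
%OS = 100·exp(−πζ/√(1−ζ²)) = 100·exp(−π·0.2697/√0.9273) = 41.5%.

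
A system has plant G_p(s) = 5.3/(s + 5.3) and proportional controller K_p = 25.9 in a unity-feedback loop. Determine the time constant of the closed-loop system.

τ = 0.00701 s

Closed-loop transfer function: T(s) = K_p·G_p(s)/(1 + K_p·G_p(s)) = 137.3/(s + 5.3 + 137.3) = 137.3/(s + 142.6).
Time constant τ = 1/142.6 = 0.00701 s.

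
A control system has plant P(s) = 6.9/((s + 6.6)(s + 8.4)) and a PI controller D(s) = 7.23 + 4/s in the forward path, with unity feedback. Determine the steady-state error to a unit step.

0

The open loop D(s)P(s) has a pole at the origin (type 1), so the static position error constant is infinite and e_ss = 1/(1+∞) = 0.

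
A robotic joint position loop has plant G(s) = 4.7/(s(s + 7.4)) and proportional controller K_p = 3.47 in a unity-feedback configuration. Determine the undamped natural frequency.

ω_n = 4.04 rad/s

The closed-loop denominator is s(s+7.4) + 3.47·4.7 = s² + 7.4s + 16.31.
So ω_n² = 16.31 ⇒ ω_n = 4.038 rad/s, and ζ = 7.4/(2ω_n) = 0.916.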